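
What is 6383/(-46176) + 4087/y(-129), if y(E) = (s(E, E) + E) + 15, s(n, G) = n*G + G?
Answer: 1077601/9707616 ≈ 0.11101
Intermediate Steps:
s(n, G) = G + G*n (s(n, G) = G*n + G = G + G*n)
y(E) = 15 + E + E*(1 + E) (y(E) = (E*(1 + E) + E) + 15 = (E + E*(1 + E)) + 15 = 15 + E + E*(1 + E))
6383/(-46176) + 4087/y(-129) = 6383/(-46176) + 4087/(15 - 129 - 129*(1 - 129)) = 6383*(-1/46176) + 4087/(15 - 129 - 129*(-128)) = -491/3552 + 4087/(15 - 129 + 16512) = -491/3552 + 4087/16398 = 1077601/9707616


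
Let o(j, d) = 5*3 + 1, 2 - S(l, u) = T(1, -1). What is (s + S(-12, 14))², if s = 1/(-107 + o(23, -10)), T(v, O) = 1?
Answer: 8100/8281 ≈ 0.97814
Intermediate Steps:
S(l, u) = 1 (S(l, u) = 2 - 1*1 = 2 - 1 = 1)
o(j, d) = 16 (o(j, d) = 15 + 1 = 16)
s = -1/91 (s = 1/(-107 + 16) = 1/(-91) = -1/91 ≈ -0.010989)
(s + S(-12, 14))² = (-1/91 + 1)² = (90/91)² = 8100/8281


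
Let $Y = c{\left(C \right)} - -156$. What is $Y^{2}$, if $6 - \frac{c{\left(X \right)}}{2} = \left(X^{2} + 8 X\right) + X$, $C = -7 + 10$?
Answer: $9216$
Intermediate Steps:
$C = 3$
$c{\left(X \right)} = 12 - 18 X - 2 X^{2}$ ($c{\left(X \right)} = 12 - 2 \left(\left(X^{2} + 8 X\right) + X\right) = 12 - 2 \left(X^{2} + 9 X\right) = 12 - \left(2 X^{2} + 18 X\right) = 12 - 18 X - 2 X^{2}$)
$Y = 96$ ($Y = \left(12 - 54 - 2 \cdot 3^{2}\right) - -156 = \left(12 - 54 - 18\right) + 156 = -60 + 156 = 96$)
$Y^{2} = 96^{2} = 9216$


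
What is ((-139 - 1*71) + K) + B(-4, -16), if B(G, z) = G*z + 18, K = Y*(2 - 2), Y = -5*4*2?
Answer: -128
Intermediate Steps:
Y = -40 (Y = -20*2 = -40)
K = 0 (K = -40*(2 - 2) = -40*0 = 0)
B(G, z) = 18 + G*z
((-139 - 1*71) + K) + B(-4, -16) = ((-139 - 1*71) + 0) + (18 - 4*(-16)) = ((-139 - 71) + 0) + (18 + 64) = (-210 + 0) + 82 = -210 + 82 = -128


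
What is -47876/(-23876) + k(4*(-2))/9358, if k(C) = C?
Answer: 55979075/27928951 ≈ 2.0043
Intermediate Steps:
-47876/(-23876) + k(4*(-2))/9358 = -47876/(-23876) + (4*(-2))/9358 = -47876*(-1/23876) - 8*1/9358 = 11969/5969 - 4/4679 = 55979075/27928951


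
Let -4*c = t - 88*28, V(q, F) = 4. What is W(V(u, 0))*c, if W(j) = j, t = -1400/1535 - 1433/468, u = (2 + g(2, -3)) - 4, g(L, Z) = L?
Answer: 354588635/143676 ≈ 2468.0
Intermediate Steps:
u = 0 (u = (2 + 2) - 4 = 4 - 4 = 0)
t = -570971/143676 (t = -1400*1/1535 - 1433*1/468 = -280/307 - 1433/468 = -570971/143676 ≈ -3.9740)
c = 354588635/574704 (c = -(-570971/143676 - 88*28)/4 = -(-570971/143676 - 1*2464)/4 = -(-570971/143676 - 2464)/4 = -1/4*(-354588635/143676) = 354588635/574704 ≈ 616.99)
W(V(u, 0))*c = 4*(354588635/574704) = 354588635/143676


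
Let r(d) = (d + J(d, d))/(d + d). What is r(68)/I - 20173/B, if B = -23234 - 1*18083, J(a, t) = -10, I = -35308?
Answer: 48433045119/99199803248 ≈ 0.48824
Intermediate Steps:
B = -41317 (B = -23234 - 18083 = -41317)
r(d) = (-10 + d)/(2*d) (r(d) = (d - 10)/(d + d) = (-10 + d)/((2*d)) = (-10 + d)*(1/(2*d)) = (-10 + d)/(2*d))
r(68)/I - 20173/B = ((½)*(-10 + 68)/68)/(-35308) - 20173/(-41317) = ((½)*(1/68)*58)*(-1/35308) - 20173*(-1/41317) = (29/68)*(-1/35308) + 20173/41317 = -29/2400944 + 20173/41317 = 48433045119/99199803248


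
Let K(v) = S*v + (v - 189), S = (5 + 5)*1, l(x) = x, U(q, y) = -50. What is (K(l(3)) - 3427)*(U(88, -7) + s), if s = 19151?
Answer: -68438883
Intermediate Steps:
S = 10 (S = 10*1 = 10)
K(v) = -189 + 11*v (K(v) = 10*v + (v - 189) = 10*v + (-189 + v) = -189 + 11*v)
(K(l(3)) - 3427)*(U(88, -7) + s) = ((-189 + 11*3) - 3427)*(-50 + 19151) = ((-189 + 33) - 3427)*19101 = (-156 - 3427)*19101 = -3583*19101 = -68438883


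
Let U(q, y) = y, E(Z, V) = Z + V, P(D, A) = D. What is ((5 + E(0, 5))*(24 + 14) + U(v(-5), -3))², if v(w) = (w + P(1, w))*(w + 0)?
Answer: 142129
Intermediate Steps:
E(Z, V) = V + Z
v(w) = w*(1 + w) (v(w) = (w + 1)*(w + 0) = (1 + w)*w = w*(1 + w))
((5 + E(0, 5))*(24 + 14) + U(v(-5), -3))² = ((5 + (5 + 0))*(24 + 14) - 3)² = ((5 + 5)*38 - 3)² = (10*38 - 3)² = (380 - 3)² = 377² = 142129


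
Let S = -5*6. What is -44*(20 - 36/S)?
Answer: -4664/5 ≈ -932.80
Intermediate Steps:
S = -30
-44*(20 - 36/S) = -44*(20 - 36/(-30)) = -44*(20 - 36*(-1/30)) = -44*(20 + 6/5) = -44*106/5 = -4664/5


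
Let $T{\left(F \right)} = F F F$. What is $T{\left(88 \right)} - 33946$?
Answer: $647526$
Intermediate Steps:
$T{\left(F \right)} = F^{3}$ ($T{\left(F \right)} = F^{2} F = F^{3}$)
$T{\left(88 \right)} - 33946 = 88^{3} - 33946 = 681472 - 33946 = 647526$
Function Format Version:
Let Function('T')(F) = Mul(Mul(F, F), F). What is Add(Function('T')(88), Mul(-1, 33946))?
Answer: 647526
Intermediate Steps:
Function('T')(F) = Pow(F, 3) (Function('T')(F) = Mul(Pow(F, 2), F) = Pow(F, 3))
Add(Function('T')(88), Mul(-1, 33946)) = Add(Pow(88, 3), Mul(-1, 33946)) = Add(681472, -33946) = 647526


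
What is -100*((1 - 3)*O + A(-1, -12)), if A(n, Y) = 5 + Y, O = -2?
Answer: 300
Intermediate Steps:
-100*((1 - 3)*O + A(-1, -12)) = -100*((1 - 3)*(-2) + (5 - 12)) = -100*(-2*(-2) - 7) = -100*(4 - 7) = -100*(-3) = 300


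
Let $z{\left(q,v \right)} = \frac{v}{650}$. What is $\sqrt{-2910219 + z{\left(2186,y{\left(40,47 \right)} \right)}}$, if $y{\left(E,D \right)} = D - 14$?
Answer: $\frac{i \sqrt{49182700242}}{130} \approx 1705.9 i$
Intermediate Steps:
$y{\left(E,D \right)} = -14 + D$
$z{\left(q,v \right)} = \frac{v}{650}$ ($z{\left(q,v \right)} = v \frac{1}{650} = \frac{v}{650}$)
$\sqrt{-2910219 + z{\left(2186,y{\left(40,47 \right)} \right)}} = \sqrt{-2910219 + \frac{-14 + 47}{650}} = \sqrt{-2910219 + \frac{1}{650} \cdot 33} = \sqrt{-2910219 + \frac{33}{650}} = \sqrt{- \frac{1891642317}{650}} = \frac{i \sqrt{49182700242}}{130}$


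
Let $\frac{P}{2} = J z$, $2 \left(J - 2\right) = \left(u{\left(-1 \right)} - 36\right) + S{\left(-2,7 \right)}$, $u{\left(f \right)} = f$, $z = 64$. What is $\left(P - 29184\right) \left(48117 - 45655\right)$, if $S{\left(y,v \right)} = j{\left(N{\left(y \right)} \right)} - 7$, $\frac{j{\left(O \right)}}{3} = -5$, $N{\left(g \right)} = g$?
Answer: $-80517248$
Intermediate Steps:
$j{\left(O \right)} = -15$ ($j{\left(O \right)} = 3 \left(-5\right) = -15$)
$S{\left(y,v \right)} = -22$ ($S{\left(y,v \right)} = -15 - 7 = -22$)
$J = - \frac{55}{2}$ ($J = 2 + \frac{\left(-1 - 36\right) - 22}{2} = 2 + \frac{-37 - 22}{2} = 2 + \frac{1}{2} \left(-59\right) = 2 - \frac{59}{2} = - \frac{55}{2} \approx -27.5$)
$P = -3520$ ($P = 2 \left(\left(- \frac{55}{2}\right) 64\right) = 2 \left(-1760\right) = -3520$)
$\left(P - 29184\right) \left(48117 - 45655\right) = \left(-3520 - 29184\right) \left(48117 - 45655\right) = \left(-32704\right) 2462 = -80517248$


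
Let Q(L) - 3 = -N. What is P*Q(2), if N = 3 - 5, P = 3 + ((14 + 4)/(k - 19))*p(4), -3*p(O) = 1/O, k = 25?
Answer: 55/4 ≈ 13.750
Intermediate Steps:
p(O) = -1/(3*O)
P = 11/4 (P = 3 + ((14 + 4)/(25 - 19))*(-⅓/4) = 3 + (18/6)*(-⅓*¼) = 3 + (18*(⅙))*(-1/12) = 3 + 3*(-1/12) = 3 - ¼ = 11/4 ≈ 2.7500)
N = -2
Q(L) = 5 (Q(L) = 3 - 1*(-2) = 3 + 2 = 5)
P*Q(2) = (11/4)*5 = 55/4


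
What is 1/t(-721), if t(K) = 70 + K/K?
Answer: 1/71 ≈ 0.014085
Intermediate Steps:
t(K) = 71 (t(K) = 70 + 1 = 71)
1/t(-721) = 1/71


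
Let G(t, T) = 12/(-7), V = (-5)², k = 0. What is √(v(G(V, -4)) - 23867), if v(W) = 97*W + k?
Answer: I*√1177631/7 ≈ 155.03*I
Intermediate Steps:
V = 25
G(t, T) = -12/7 (G(t, T) = 12*(-⅐) = -12/7)
v(W) = 97*W (v(W) = 97*W + 0 = 97*W)
√(v(G(V, -4)) - 23867) = √(97*(-12/7) - 23867) = √(-1164/7 - 23867) = √(-168233/7) = I*√1177631/7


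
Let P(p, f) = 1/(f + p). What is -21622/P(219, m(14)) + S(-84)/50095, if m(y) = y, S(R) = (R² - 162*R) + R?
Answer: -50474976478/10019 ≈ -5.0379e+6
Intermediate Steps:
S(R) = R² - 161*R
-21622/P(219, m(14)) + S(-84)/50095 = -21622/(1/(14 + 219)) - 84*(-161 - 84)/50095 = -21622/(1/233) - 84*(-245)*(1/50095) = -21622/1/233 + 20580*(1/50095) = -21622*233 + 4116/10019 = -5037926 + 4116/10019 = -50474976478/10019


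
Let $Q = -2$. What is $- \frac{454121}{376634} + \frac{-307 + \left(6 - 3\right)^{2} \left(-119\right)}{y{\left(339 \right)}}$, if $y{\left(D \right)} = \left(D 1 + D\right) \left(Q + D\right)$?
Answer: $- \frac{52139646229}{43027798062} \approx -1.2118$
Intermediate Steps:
$y{\left(D \right)} = 2 D \left(-2 + D\right)$ ($y{\left(D \right)} = \left(D 1 + D\right) \left(-2 + D\right) = \left(D + D\right) \left(-2 + D\right) = 2 D \left(-2 + D\right)$)
$- \frac{454121}{376634} + \frac{-307 + \left(6 - 3\right)^{2} \left(-119\right)}{y{\left(339 \right)}} = - \frac{454121}{376634} + \frac{-307 + \left(6 - 3\right)^{2} \left(-119\right)}{2 \cdot 339 \left(-2 + 339\right)} = \left(-454121\right) \frac{1}{376634} + \frac{-307 + 3^{2} \left(-119\right)}{2 \cdot 339 \cdot 337} = - \frac{454121}{376634} + \frac{-307 + 9 \left(-119\right)}{228486} = - \frac{454121}{376634} + \left(-307 - 1071\right) \frac{1}{228486} = - \frac{454121}{376634} - \frac{689}{114243} = - \frac{52139646229}{43027798062}$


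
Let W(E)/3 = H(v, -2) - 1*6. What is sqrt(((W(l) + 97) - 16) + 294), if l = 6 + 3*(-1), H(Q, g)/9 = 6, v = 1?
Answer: sqrt(519) ≈ 22.782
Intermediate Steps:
H(Q, g) = 54 (H(Q, g) = 9*6 = 54)
l = 3 (l = 6 - 3 = 3)
W(E) = 144 (W(E) = 3*(54 - 1*6) = 3*(54 - 6) = 3*48 = 144)
sqrt(((W(l) + 97) - 16) + 294) = sqrt(((144 + 97) - 16) + 294) = sqrt((241 - 16) + 294) = sqrt(225 + 294) = sqrt(519)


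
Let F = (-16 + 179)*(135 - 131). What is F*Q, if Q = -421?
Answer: -274492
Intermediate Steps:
F = 652 (F = 163*4 = 652)
F*Q = 652*(-421) = -274492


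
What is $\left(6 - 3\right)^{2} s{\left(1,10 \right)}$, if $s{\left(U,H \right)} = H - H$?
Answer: $0$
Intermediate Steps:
$s{\left(U,H \right)} = 0$
$\left(6 - 3\right)^{2} s{\left(1,10 \right)} = \left(6 - 3\right)^{2} \cdot 0 = 3^{2} \cdot 0 = 9 \cdot 0 = 0$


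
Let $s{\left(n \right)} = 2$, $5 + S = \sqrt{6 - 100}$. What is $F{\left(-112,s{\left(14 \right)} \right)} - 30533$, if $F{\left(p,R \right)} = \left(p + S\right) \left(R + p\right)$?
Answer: $-17663 - 110 i \sqrt{94} \approx -17663.0 - 1066.5 i$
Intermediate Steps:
$S = -5 + i \sqrt{94}$ ($S = -5 + \sqrt{6 - 100} = -5 + \sqrt{-94} = -5 + i \sqrt{94} \approx -5.0 + 9.6954 i$)
$F{\left(p,R \right)} = \left(R + p\right) \left(-5 + p + i \sqrt{94}\right)$ ($F{\left(p,R \right)} = \left(p - \left(5 - i \sqrt{94}\right)\right) \left(R + p\right) = \left(-5 + p + i \sqrt{94}\right) \left(R + p\right) = \left(R + p\right) \left(-5 + p + i \sqrt{94}\right)$)
$F{\left(-112,s{\left(14 \right)} \right)} - 30533 = \left(\left(-112\right)^{2} + 2 \left(-112\right) - 2 \left(5 - i \sqrt{94}\right) - - 112 \left(5 - i \sqrt{94}\right)\right) - 30533 = \left(12544 - 224 - \left(10 - 2 i \sqrt{94}\right) + \left(560 - 112 i \sqrt{94}\right)\right) - 30533 = \left(12870 - 110 i \sqrt{94}\right) - 30533 = -17663 - 110 i \sqrt{94}$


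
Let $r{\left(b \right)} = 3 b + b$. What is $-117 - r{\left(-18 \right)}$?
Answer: $-45$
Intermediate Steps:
$r{\left(b \right)} = 4 b$
$-117 - r{\left(-18 \right)} = -117 - 4 \left(-18\right) = -117 - -72 = -117 + 72 = -45$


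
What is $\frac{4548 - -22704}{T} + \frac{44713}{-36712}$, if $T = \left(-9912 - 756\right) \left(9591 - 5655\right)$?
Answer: $- \frac{6522450421}{5352462752} \approx -1.2186$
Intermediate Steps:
$T = -41989248$ ($T = \left(-10668\right) 3936 = -41989248$)
$\frac{4548 - -22704}{T} + \frac{44713}{-36712} = \frac{4548 - -22704}{-41989248} + \frac{44713}{-36712} = \left(4548 + 22704\right) \left(- \frac{1}{41989248}\right) + 44713 \left(- \frac{1}{36712}\right) = 27252 \left(- \frac{1}{41989248}\right) - \frac{44713}{36712} = - \frac{757}{1166368} - \frac{44713}{36712} = - \frac{6522450421}{5352462752}$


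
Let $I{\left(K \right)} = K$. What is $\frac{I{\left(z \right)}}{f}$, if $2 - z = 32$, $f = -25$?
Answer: $\frac{6}{5} \approx 1.2$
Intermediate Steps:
$z = -30$ ($z = 2 - 32 = -30$)
$\frac{I{\left(z \right)}}{f} = \frac{1}{-25} \left(-30\right) = \left(- \frac{1}{25}\right) \left(-30\right) = \frac{6}{5}$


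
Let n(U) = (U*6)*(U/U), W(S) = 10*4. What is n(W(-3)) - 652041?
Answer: -651801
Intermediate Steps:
W(S) = 40
n(U) = 6*U (n(U) = (6*U)*1 = 6*U)
n(W(-3)) - 652041 = 6*40 - 652041 = 240 - 652041 = -651801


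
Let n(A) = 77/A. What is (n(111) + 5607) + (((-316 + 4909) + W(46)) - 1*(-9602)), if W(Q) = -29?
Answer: 2194880/111 ≈ 19774.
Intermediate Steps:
(n(111) + 5607) + (((-316 + 4909) + W(46)) - 1*(-9602)) = (77/111 + 5607) + (((-316 + 4909) - 29) - 1*(-9602)) = (77*(1/111) + 5607) + ((4593 - 29) + 9602) = (77/111 + 5607) + (4564 + 9602) = 622454/111 + 14166 = 2194880/111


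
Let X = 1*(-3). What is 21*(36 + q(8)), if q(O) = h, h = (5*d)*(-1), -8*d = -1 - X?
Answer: 3129/4 ≈ 782.25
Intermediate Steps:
X = -3
d = -¼ (d = -(-1 - 1*(-3))/8 = -(-1 + 3)/8 = -⅛*2 = -¼ ≈ -0.25000)
h = 5/4 (h = (5*(-¼))*(-1) = -5/4*(-1) = 5/4 ≈ 1.2500)
q(O) = 5/4
21*(36 + q(8)) = 21*(36 + 5/4) = 21*(149/4) = 3129/4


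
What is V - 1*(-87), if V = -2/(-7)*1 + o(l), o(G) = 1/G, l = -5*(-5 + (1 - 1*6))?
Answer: 30557/350 ≈ 87.306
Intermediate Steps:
l = 50 (l = -5*(-5 + (1 - 6)) = -5*(-5 - 5) = -5*(-10) = 50)
V = 107/350 (V = -2/(-7)*1 + 1/50 = -2*(-⅐)*1 + 1/50 = (2/7)*1 + 1/50 = 2/7 + 1/50 = 107/350 ≈ 0.30571)
V - 1*(-87) = 107/350 - 1*(-87) = 107/350 + 87 = 30557/350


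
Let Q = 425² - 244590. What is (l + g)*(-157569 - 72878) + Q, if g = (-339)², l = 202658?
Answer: -73185191778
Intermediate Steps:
g = 114921
Q = -63965 (Q = 180625 - 244590 = -63965)
(l + g)*(-157569 - 72878) + Q = (202658 + 114921)*(-157569 - 72878) - 63965 = 317579*(-230447) - 63965 = -73185127813 - 63965 = -73185191778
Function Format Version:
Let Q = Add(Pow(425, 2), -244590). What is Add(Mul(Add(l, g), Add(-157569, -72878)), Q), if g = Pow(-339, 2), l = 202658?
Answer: -73185191778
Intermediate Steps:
g = 114921
Q = -63965 (Q = Add(180625, -244590) = -63965)
Add(Mul(Add(l, g), Add(-157569, -72878)), Q) = Add(Mul(Add(202658, 114921), Add(-157569, -72878)), -63965) = Add(Mul(317579, -230447), -63965) = Add(-73185127813, -63965) = -73185191778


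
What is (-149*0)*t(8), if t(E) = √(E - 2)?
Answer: 0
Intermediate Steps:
t(E) = √(-2 + E)
(-149*0)*t(8) = (-149*0)*√(-2 + 8) = 0*√6 = 0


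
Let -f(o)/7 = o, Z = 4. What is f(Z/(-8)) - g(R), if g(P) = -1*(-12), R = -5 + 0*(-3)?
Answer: -17/2 ≈ -8.5000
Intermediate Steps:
f(o) = -7*o
R = -5 (R = -5 + 0 = -5)
g(P) = 12
f(Z/(-8)) - g(R) = -28/(-8) - 1*12 = -28*(-1)/8 - 12 = -7*(-1/2) - 12 = 7/2 - 12 = -17/2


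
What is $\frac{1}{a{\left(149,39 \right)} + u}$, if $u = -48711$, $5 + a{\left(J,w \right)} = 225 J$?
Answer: $- \frac{1}{15191} \approx -6.5828 \cdot 10^{-5}$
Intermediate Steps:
$a{\left(J,w \right)} = -5 + 225 J$
$\frac{1}{a{\left(149,39 \right)} + u} = \frac{1}{\left(-5 + 225 \cdot 149\right) - 48711} = \frac{1}{\left(-5 + 33525\right) - 48711} = \frac{1}{33520 - 48711} = \frac{1}{-15191} = - \frac{1}{15191}$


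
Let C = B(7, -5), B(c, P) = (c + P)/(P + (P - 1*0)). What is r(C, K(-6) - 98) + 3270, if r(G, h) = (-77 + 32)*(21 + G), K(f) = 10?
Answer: 2334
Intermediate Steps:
B(c, P) = (P + c)/(2*P) (B(c, P) = (P + c)/(P + (P + 0)) = (P + c)/(P + P) = (P + c)/((2*P)) = (P + c)*(1/(2*P)) = (P + c)/(2*P))
C = -1/5 (C = (1/2)*(-5 + 7)/(-5) = (1/2)*(-1/5)*2 = -1/5 ≈ -0.20000)
r(G, h) = -945 - 45*G (r(G, h) = -45*(21 + G) = -945 - 45*G)
r(C, K(-6) - 98) + 3270 = (-945 - 45*(-1/5)) + 3270 = (-945 + 9) + 3270 = -936 + 3270 = 2334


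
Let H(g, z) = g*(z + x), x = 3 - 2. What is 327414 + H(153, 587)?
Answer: 417378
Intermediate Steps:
x = 1
H(g, z) = g*(1 + z) (H(g, z) = g*(z + 1) = g*(1 + z))
327414 + H(153, 587) = 327414 + 153*(1 + 587) = 327414 + 153*588 = 327414 + 89964 = 417378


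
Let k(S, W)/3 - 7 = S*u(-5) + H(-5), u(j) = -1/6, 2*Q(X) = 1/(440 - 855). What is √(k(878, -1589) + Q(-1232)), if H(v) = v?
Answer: I*√298294530/830 ≈ 20.809*I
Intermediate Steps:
Q(X) = -1/830 (Q(X) = 1/(2*(440 - 855)) = (½)/(-415) = (½)*(-1/415) = -1/830)
u(j) = -⅙ (u(j) = -1*⅙ = -⅙)
k(S, W) = 6 - S/2 (k(S, W) = 21 + 3*(S*(-⅙) - 5) = 21 + 3*(-S/6 - 5) = 21 + 3*(-5 - S/6) = 21 + (-15 - S/2) = 6 - S/2)
√(k(878, -1589) + Q(-1232)) = √((6 - ½*878) - 1/830) = √((6 - 439) - 1/830) = √(-433 - 1/830) = √(-359391/830) = I*√298294530/830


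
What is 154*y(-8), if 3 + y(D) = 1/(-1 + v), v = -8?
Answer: -4312/9 ≈ -479.11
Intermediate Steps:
y(D) = -28/9 (y(D) = -3 + 1/(-1 - 8) = -3 + 1/(-9) = -3 - ⅑ = -28/9)
154*y(-8) = 154*(-28/9) = -4312/9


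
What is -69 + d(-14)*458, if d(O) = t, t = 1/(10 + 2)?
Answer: -185/6 ≈ -30.833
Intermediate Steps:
t = 1/12 ≈ 0.083333
d(O) = 1/12
-69 + d(-14)*458 = -69 + (1/12)*458 = -69 + 229/6 = -185/6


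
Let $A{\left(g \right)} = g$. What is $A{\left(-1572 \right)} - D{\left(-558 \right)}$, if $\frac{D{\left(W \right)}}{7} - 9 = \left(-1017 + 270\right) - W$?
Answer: $-312$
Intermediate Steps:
$D{\left(W \right)} = -5166 - 7 W$ ($D{\left(W \right)} = 63 + 7 \left(\left(-1017 + 270\right) - W\right) = 63 + 7 \left(-747 - W\right) = 63 - \left(5229 + 7 W\right) = -5166 - 7 W$)
$A{\left(-1572 \right)} - D{\left(-558 \right)} = -1572 - \left(-5166 - -3906\right) = -1572 - \left(-5166 + 3906\right) = -1572 - -1260 = -1572 + 1260 = -312$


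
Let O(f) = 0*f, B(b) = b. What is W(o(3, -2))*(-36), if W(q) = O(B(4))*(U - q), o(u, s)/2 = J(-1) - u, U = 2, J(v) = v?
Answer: 0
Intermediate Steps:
O(f) = 0
o(u, s) = -2 - 2*u (o(u, s) = 2*(-1 - u) = -2 - 2*u)
W(q) = 0 (W(q) = 0*(2 - q) = 0)
W(o(3, -2))*(-36) = 0*(-36) = 0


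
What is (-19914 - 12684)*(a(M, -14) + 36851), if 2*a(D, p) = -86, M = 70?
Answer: -1199867184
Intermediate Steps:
a(D, p) = -43 (a(D, p) = (½)*(-86) = -43)
(-19914 - 12684)*(a(M, -14) + 36851) = (-19914 - 12684)*(-43 + 36851) = -32598*36808 = -1199867184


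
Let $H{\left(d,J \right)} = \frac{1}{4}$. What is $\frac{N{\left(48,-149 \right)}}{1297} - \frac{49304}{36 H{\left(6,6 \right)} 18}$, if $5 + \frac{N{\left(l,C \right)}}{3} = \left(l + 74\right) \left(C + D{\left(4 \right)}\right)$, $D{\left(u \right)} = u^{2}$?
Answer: $- \frac{35917777}{105057} \approx -341.89$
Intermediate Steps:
$N{\left(l,C \right)} = -15 + 3 \left(16 + C\right) \left(74 + l\right)$ ($N{\left(l,C \right)} = -15 + 3 \left(l + 74\right) \left(C + 4^{2}\right) = -15 + 3 \left(74 + l\right) \left(C + 16\right) = -15 + 3 \left(74 + l\right) \left(16 + C\right) = -15 + 3 \left(16 + C\right) \left(74 + l\right)$)
$H{\left(d,J \right)} = \frac{1}{4}$
$\frac{N{\left(48,-149 \right)}}{1297} - \frac{49304}{36 H{\left(6,6 \right)} 18} = \frac{3537 + 48 \cdot 48 + 222 \left(-149\right) + 3 \left(-149\right) 48}{1297} - \frac{49304}{36 \cdot \frac{1}{4} \cdot 18} = \left(3537 + 2304 - 33078 - 21456\right) \frac{1}{1297} - \frac{49304}{9 \cdot 18} = \left(-48693\right) \frac{1}{1297} - \frac{49304}{162} = - \frac{48693}{1297} - \frac{24652}{81} = - \frac{35917777}{105057}$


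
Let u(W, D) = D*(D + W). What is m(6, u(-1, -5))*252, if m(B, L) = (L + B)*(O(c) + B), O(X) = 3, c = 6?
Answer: 81648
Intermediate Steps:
m(B, L) = (3 + B)*(B + L) (m(B, L) = (L + B)*(3 + B) = (B + L)*(3 + B) = (3 + B)*(B + L))
m(6, u(-1, -5))*252 = (6² + 3*6 + 3*(-5*(-5 - 1)) + 6*(-5*(-5 - 1)))*252 = (36 + 18 + 3*(-5*(-6)) + 6*(-5*(-6)))*252 = (36 + 18 + 3*30 + 6*30)*252 = (36 + 18 + 90 + 180)*252 = 324*252 = 81648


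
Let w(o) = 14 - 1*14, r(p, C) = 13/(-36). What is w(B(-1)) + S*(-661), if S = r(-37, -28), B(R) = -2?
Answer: 8593/36 ≈ 238.69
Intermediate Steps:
r(p, C) = -13/36 (r(p, C) = 13*(-1/36) = -13/36)
w(o) = 0 (w(o) = 14 - 14 = 0)
S = -13/36 ≈ -0.36111
w(B(-1)) + S*(-661) = 0 - 13/36*(-661) = 0 + 8593/36 = 8593/36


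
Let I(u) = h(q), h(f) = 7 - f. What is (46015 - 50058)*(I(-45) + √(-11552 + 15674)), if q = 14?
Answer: 28301 - 12129*√458 ≈ -2.3127e+5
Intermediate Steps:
I(u) = -7 (I(u) = 7 - 1*14 = 7 - 14 = -7)
(46015 - 50058)*(I(-45) + √(-11552 + 15674)) = (46015 - 50058)*(-7 + √(-11552 + 15674)) = -4043*(-7 + √4122) = -4043*(-7 + 3*√458) = 28301 - 12129*√458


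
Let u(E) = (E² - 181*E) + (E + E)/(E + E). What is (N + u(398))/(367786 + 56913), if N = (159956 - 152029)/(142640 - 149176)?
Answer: 564486785/2775832664 ≈ 0.20336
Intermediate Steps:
u(E) = 1 + E² - 181*E (u(E) = (E² - 181*E) + (2*E)/((2*E)) = (E² - 181*E) + (2*E)*(1/(2*E)) = (E² - 181*E) + 1 = 1 + E² - 181*E)
N = -7927/6536 (N = 7927/(-6536) = 7927*(-1/6536) = -7927/6536 ≈ -1.2128)
(N + u(398))/(367786 + 56913) = (-7927/6536 + (1 + 398² - 181*398))/(367786 + 56913) = (-7927/6536 + (1 + 158404 - 72038))/424699 = (-7927/6536 + 86367)*(1/424699) = (564486785/6536)*(1/424699) = 564486785/2775832664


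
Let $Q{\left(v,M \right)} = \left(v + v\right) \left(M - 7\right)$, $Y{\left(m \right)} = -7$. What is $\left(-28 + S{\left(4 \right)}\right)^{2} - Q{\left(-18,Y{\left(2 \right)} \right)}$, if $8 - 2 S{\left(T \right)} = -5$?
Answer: $- \frac{167}{4} \approx -41.75$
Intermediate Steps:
$S{\left(T \right)} = \frac{13}{2}$ ($S{\left(T \right)} = 4 - - \frac{5}{2} = 4 + \frac{5}{2} = \frac{13}{2}$)
$Q{\left(v,M \right)} = 2 v \left(-7 + M\right)$
$\left(-28 + S{\left(4 \right)}\right)^{2} - Q{\left(-18,Y{\left(2 \right)} \right)} = \left(-28 + \frac{13}{2}\right)^{2} - 2 \left(-18\right) \left(-7 - 7\right) = \left(- \frac{43}{2}\right)^{2} - 2 \left(-18\right) \left(-14\right) = \frac{1849}{4} - 504 = - \frac{167}{4}$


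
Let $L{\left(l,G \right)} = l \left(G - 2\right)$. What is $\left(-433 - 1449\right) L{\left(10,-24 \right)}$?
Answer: $489320$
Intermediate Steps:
$L{\left(l,G \right)} = l \left(-2 + G\right)$
$\left(-433 - 1449\right) L{\left(10,-24 \right)} = \left(-433 - 1449\right) 10 \left(-2 - 24\right) = - 1882 \cdot 10 \left(-26\right) = \left(-1882\right) \left(-260\right) = 489320$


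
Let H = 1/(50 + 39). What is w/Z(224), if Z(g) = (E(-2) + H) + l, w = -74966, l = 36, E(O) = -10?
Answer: -6671974/2315 ≈ -2882.1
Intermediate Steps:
H = 1/89 ≈ 0.011236
Z(g) = 2315/89 (Z(g) = (-10 + 1/89) + 36 = -889/89 + 36 = 2315/89)
w/Z(224) = -74966/2315/89 = -74966*89/2315 = -6671974/2315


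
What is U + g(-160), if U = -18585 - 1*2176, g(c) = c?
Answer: -20921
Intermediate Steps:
U = -20761 (U = -18585 - 2176 = -20761)
U + g(-160) = -20761 - 160 = -20921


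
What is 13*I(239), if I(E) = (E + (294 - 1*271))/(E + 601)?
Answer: 1703/420 ≈ 4.0548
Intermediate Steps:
I(E) = (23 + E)/(601 + E) (I(E) = (E + (294 - 271))/(601 + E) = (E + 23)/(601 + E) = (23 + E)/(601 + E))
13*I(239) = 13*((23 + 239)/(601 + 239)) = 13*(262/840) = 13*((1/840)*262) = 13*(131/420) = 1703/420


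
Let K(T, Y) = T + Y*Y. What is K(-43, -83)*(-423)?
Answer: -2895858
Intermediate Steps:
K(T, Y) = T + Y²
K(-43, -83)*(-423) = (-43 + (-83)²)*(-423) = (-43 + 6889)*(-423) = 6846*(-423) = -2895858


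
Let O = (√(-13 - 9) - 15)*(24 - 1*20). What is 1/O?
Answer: -15/988 - I*√22/988 ≈ -0.015182 - 0.0047474*I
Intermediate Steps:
O = -60 + 4*I*√22 (O = (√(-22) - 15)*(24 - 20) = (I*√22 - 15)*4 = (-15 + I*√22)*4 = -60 + 4*I*√22 ≈ -60.0 + 18.762*I)
1/O = 1/(-60 + 4*I*√22)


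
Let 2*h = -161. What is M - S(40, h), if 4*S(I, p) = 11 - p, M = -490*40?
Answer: -156983/8 ≈ -19623.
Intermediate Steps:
h = -161/2 (h = (½)*(-161) = -161/2 ≈ -80.500)
M = -19600
S(I, p) = 11/4 - p/4 (S(I, p) = (11 - p)/4 = 11/4 - p/4)
M - S(40, h) = -19600 - (11/4 - ¼*(-161/2)) = -19600 - (11/4 + 161/8) = -19600 - 1*183/8 = -19600 - 183/8 = -156983/8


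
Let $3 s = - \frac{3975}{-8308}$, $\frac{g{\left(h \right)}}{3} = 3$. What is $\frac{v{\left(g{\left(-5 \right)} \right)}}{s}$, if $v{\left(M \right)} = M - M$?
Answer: $0$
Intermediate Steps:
$g{\left(h \right)} = 9$ ($g{\left(h \right)} = 3 \cdot 3 = 9$)
$s = \frac{1325}{8308}$ ($s = \frac{\left(-3975\right) \frac{1}{-8308}}{3} = \frac{\left(-3975\right) \left(- \frac{1}{8308}\right)}{3} = \frac{1}{3} \cdot \frac{3975}{8308} = \frac{1325}{8308} \approx 0.15948$)
$v{\left(M \right)} = 0$
$\frac{v{\left(g{\left(-5 \right)} \right)}}{s} = \frac{0}{\frac{1325}{8308}} = 0 \cdot \frac{8308}{1325} = 0$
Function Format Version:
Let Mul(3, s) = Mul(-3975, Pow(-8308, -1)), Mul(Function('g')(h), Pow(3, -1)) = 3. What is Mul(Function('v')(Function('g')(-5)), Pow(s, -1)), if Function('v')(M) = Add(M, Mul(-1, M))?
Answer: 0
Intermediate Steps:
Function('g')(h) = 9 (Function('g')(h) = Mul(3, 3) = 9)
s = Rational(1325, 8308) (s = Mul(Rational(1, 3), Mul(-3975, Pow(-8308, -1))) = Mul(Rational(1, 3), Mul(-3975, Rational(-1, 8308))) = Mul(Rational(1, 3), Rational(3975, 8308)) = Rational(1325, 8308) ≈ 0.15948)
Function('v')(M) = 0
Mul(Function('v')(Function('g')(-5)), Pow(s, -1)) = Mul(0, Pow(Rational(1325, 8308), -1)) = Mul(0, Rational(8308, 1325)) = 0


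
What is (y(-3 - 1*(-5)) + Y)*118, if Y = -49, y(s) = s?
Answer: -5546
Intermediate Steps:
(y(-3 - 1*(-5)) + Y)*118 = ((-3 - 1*(-5)) - 49)*118 = ((-3 + 5) - 49)*118 = (2 - 49)*118 = -47*118 = -5546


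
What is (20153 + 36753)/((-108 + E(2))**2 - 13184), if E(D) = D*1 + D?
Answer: -769/32 ≈ -24.031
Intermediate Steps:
E(D) = 2*D (E(D) = D + D = 2*D)
(20153 + 36753)/((-108 + E(2))**2 - 13184) = (20153 + 36753)/((-108 + 2*2)**2 - 13184) = 56906/((-108 + 4)**2 - 13184) = 56906/((-104)**2 - 13184) = 56906/(10816 - 13184) = 56906/(-2368) = 56906*(-1/2368) = -769/32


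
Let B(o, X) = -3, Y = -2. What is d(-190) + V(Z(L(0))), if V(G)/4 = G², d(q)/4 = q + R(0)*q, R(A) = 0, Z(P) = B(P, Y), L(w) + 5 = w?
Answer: -724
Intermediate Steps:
L(w) = -5 + w
Z(P) = -3
d(q) = 4*q (d(q) = 4*(q + 0*q) = 4*(q + 0) = 4*q)
V(G) = 4*G²
d(-190) + V(Z(L(0))) = 4*(-190) + 4*(-3)² = -760 + 4*9 = -760 + 36 = -724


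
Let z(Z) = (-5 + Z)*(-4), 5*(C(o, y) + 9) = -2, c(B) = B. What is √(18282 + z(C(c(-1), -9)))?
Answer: √458490/5 ≈ 135.42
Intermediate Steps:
C(o, y) = -47/5 (C(o, y) = -9 + (⅕)*(-2) = -9 - ⅖ = -47/5)
z(Z) = 20 - 4*Z
√(18282 + z(C(c(-1), -9))) = √(18282 + (20 - 4*(-47/5))) = √(18282 + (20 + 188/5)) = √(18282 + 288/5) = √(91698/5) = √458490/5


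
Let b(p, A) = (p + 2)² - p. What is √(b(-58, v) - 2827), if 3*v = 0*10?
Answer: √367 ≈ 19.157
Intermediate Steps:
v = 0 (v = (0*10)/3 = (⅓)*0 = 0)
b(p, A) = (2 + p)² - p
√(b(-58, v) - 2827) = √(((2 - 58)² - 1*(-58)) - 2827) = √(((-56)² + 58) - 2827) = √((3136 + 58) - 2827) = √(3194 - 2827) = √367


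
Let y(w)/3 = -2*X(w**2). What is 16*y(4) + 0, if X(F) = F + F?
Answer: -3072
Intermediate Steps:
X(F) = 2*F
y(w) = -12*w**2 (y(w) = 3*(-4*w**2) = -12*w**2)
16*y(4) + 0 = 16*(-12*4**2) + 0 = 16*(-12*16) + 0 = 16*(-192) + 0 = -3072 + 0 = -3072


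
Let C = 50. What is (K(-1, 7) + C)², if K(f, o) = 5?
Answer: 3025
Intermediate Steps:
(K(-1, 7) + C)² = (5 + 50)² = 55² = 3025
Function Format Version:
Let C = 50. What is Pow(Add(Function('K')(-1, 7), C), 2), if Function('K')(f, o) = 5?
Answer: 3025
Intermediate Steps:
Pow(Add(Function('K')(-1, 7), C), 2) = Pow(Add(5, 50), 2) = Pow(55, 2) = 3025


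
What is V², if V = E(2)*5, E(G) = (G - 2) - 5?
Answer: 625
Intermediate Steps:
E(G) = -7 + G (E(G) = (-2 + G) - 5 = -7 + G)
V = -25 (V = (-7 + 2)*5 = -5*5 = -25)
V² = (-25)² = 625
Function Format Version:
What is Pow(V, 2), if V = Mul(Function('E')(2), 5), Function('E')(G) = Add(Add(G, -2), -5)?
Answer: 625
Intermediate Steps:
Function('E')(G) = Add(-7, G) (Function('E')(G) = Add(Add(-2, G), -5) = Add(-7, G))
V = -25 (V = Mul(Add(-7, 2), 5) = Mul(-5, 5) = -25)
Pow(V, 2) = Pow(-25, 2) = 625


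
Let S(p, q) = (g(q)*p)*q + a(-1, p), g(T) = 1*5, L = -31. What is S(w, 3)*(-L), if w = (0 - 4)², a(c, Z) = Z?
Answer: 7936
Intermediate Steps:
g(T) = 5
w = 16 (w = (-4)² = 16)
S(p, q) = p + 5*p*q (S(p, q) = (5*p)*q + p = 5*p*q + p = p + 5*p*q)
S(w, 3)*(-L) = (16*(1 + 5*3))*(-1*(-31)) = (16*(1 + 15))*31 = (16*16)*31 = 256*31 = 7936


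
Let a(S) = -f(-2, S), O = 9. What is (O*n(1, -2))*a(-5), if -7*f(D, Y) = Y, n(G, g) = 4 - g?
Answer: -270/7 ≈ -38.571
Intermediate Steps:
f(D, Y) = -Y/7
a(S) = S/7 (a(S) = -(-1)*S/7 = S/7)
(O*n(1, -2))*a(-5) = (9*(4 - 1*(-2)))*((1/7)*(-5)) = (9*(4 + 2))*(-5/7) = (9*6)*(-5/7) = 54*(-5/7) = -270/7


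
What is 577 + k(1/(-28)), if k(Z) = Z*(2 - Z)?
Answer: 452311/784 ≈ 576.93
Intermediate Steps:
577 + k(1/(-28)) = 577 + (2 - 1/(-28))/(-28) = 577 - (2 - 1*(-1/28))/28 = 577 - (2 + 1/28)/28 = 577 - 1/28*57/28 = 577 - 57/784 = 452311/784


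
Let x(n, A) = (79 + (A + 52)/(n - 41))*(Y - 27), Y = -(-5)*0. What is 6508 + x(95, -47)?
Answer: 8745/2 ≈ 4372.5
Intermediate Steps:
Y = 0 (Y = -1*0 = 0)
x(n, A) = -2133 - 27*(52 + A)/(-41 + n) (x(n, A) = (79 + (A + 52)/(n - 41))*(0 - 27) = (79 + (52 + A)/(-41 + n))*(-27) = -2133 - 27*(52 + A)/(-41 + n))
6508 + x(95, -47) = 6508 + 27*(3187 - 1*(-47) - 79*95)/(-41 + 95) = 6508 + 27*(3187 + 47 - 7505)/54 = 6508 + 27*(1/54)*(-4271) = 6508 - 4271/2 = 8745/2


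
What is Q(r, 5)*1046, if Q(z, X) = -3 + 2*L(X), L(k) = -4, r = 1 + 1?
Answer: -11506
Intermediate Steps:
r = 2
Q(z, X) = -11 (Q(z, X) = -3 + 2*(-4) = -3 - 8 = -11)
Q(r, 5)*1046 = -11*1046 = -11506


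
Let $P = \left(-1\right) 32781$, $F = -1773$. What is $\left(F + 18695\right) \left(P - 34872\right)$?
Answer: $-1144824066$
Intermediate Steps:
$P = -32781$
$\left(F + 18695\right) \left(P - 34872\right) = \left(-1773 + 18695\right) \left(-32781 - 34872\right) = 16922 \left(-67653\right) = -1144824066$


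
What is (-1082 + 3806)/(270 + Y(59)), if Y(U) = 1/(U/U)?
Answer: 2724/271 ≈ 10.052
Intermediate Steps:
Y(U) = 1 (Y(U) = 1/1 = 1)
(-1082 + 3806)/(270 + Y(59)) = (-1082 + 3806)/(270 + 1) = 2724/271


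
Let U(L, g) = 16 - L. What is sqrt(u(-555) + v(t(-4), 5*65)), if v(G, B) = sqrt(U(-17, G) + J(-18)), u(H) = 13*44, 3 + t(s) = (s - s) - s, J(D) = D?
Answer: sqrt(572 + sqrt(15)) ≈ 23.997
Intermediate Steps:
t(s) = -3 - s (t(s) = -3 + ((s - s) - s) = -3 + (0 - s) = -3 - s)
u(H) = 572
v(G, B) = sqrt(15) (v(G, B) = sqrt((16 - 1*(-17)) - 18) = sqrt((16 + 17) - 18) = sqrt(33 - 18) = sqrt(15))
sqrt(u(-555) + v(t(-4), 5*65)) = sqrt(572 + sqrt(15))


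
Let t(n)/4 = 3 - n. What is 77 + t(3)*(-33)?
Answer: 77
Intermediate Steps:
t(n) = 12 - 4*n (t(n) = 4*(3 - n) = 12 - 4*n)
77 + t(3)*(-33) = 77 + (12 - 4*3)*(-33) = 77 + (12 - 12)*(-33) = 77 + 0*(-33) = 77 + 0 = 77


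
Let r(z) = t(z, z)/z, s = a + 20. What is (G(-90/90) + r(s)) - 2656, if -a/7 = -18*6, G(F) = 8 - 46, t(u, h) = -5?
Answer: -2090549/776 ≈ -2694.0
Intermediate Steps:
G(F) = -38
a = 756 (a = -(-126)*6 = -7*(-108) = 756)
s = 776 (s = 756 + 20 = 776)
r(z) = -5/z
(G(-90/90) + r(s)) - 2656 = (-38 - 5/776) - 2656 = -29493/776 - 2656 = -2090549/776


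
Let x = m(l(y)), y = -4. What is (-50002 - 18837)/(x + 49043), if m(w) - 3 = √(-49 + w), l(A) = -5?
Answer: -1688138797/1202755085 + 206517*I*√6/2405510170 ≈ -1.4036 + 0.00021029*I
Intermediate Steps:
m(w) = 3 + √(-49 + w)
x = 3 + 3*I*√6 (x = 3 + √(-49 - 5) = 3 + √(-54) = 3 + 3*I*√6 ≈ 3.0 + 7.3485*I)
(-50002 - 18837)/(x + 49043) = (-50002 - 18837)/((3 + 3*I*√6) + 49043) = -68839/(49046 + 3*I*√6)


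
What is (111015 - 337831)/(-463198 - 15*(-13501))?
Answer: 226816/260683 ≈ 0.87008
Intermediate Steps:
(111015 - 337831)/(-463198 - 15*(-13501)) = -226816/(-463198 + 202515) = -226816/(-260683) = -226816*(-1/260683) = 226816/260683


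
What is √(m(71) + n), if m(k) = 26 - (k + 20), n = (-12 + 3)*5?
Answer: I*√110 ≈ 10.488*I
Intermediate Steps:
n = -45 (n = -9*5 = -45)
m(k) = 6 - k (m(k) = 26 - (20 + k) = 26 + (-20 - k) = 6 - k)
√(m(71) + n) = √((6 - 1*71) - 45) = √((6 - 71) - 45) = √(-65 - 45) = √(-110) = I*√110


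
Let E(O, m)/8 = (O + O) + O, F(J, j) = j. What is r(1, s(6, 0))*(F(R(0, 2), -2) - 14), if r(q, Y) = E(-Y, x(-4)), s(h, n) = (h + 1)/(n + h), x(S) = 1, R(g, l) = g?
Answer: 448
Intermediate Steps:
s(h, n) = (1 + h)/(h + n)
E(O, m) = 24*O (E(O, m) = 8*((O + O) + O) = 8*(2*O + O) = 8*(3*O) = 24*O)
r(q, Y) = -24*Y (r(q, Y) = 24*(-Y) = -24*Y)
r(1, s(6, 0))*(F(R(0, 2), -2) - 14) = (-24*(1 + 6)/(6 + 0))*(-2 - 14) = -24*7/6*(-16) = -28*(-16) = 448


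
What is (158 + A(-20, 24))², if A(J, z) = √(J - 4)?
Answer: 24940 + 632*I*√6 ≈ 24940.0 + 1548.1*I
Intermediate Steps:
A(J, z) = √(-4 + J)
(158 + A(-20, 24))² = (158 + √(-4 - 20))² = (158 + √(-24))² = (158 + 2*I*√6)²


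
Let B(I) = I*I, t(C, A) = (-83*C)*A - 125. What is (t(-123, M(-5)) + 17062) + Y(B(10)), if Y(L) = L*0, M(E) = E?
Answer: -34108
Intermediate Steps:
t(C, A) = -125 - 83*A*C (t(C, A) = -83*A*C - 125 = -125 - 83*A*C)
B(I) = I²
Y(L) = 0
(t(-123, M(-5)) + 17062) + Y(B(10)) = ((-125 - 83*(-5)*(-123)) + 17062) + 0 = ((-125 - 51045) + 17062) + 0 = (-51170 + 17062) + 0 = -34108 + 0 = -34108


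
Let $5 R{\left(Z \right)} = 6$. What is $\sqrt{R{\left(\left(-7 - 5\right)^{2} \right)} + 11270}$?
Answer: $\frac{2 \sqrt{70445}}{5} \approx 106.17$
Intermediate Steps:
$R{\left(Z \right)} = \frac{6}{5}$ ($R{\left(Z \right)} = \frac{1}{5} \cdot 6 = \frac{6}{5}$)
$\sqrt{R{\left(\left(-7 - 5\right)^{2} \right)} + 11270} = \sqrt{\frac{6}{5} + 11270} = \sqrt{\frac{56356}{5}} = \frac{2 \sqrt{70445}}{5}$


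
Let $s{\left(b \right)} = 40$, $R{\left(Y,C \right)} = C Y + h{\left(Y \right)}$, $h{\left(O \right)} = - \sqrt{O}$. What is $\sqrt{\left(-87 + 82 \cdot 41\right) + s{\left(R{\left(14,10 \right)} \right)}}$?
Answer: $\sqrt{3315} \approx 57.576$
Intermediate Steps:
$R{\left(Y,C \right)} = - \sqrt{Y} + C Y$ ($R{\left(Y,C \right)} = C Y - \sqrt{Y} = - \sqrt{Y} + C Y$)
$\sqrt{\left(-87 + 82 \cdot 41\right) + s{\left(R{\left(14,10 \right)} \right)}} = \sqrt{\left(-87 + 82 \cdot 41\right) + 40} = \sqrt{\left(-87 + 3362\right) + 40} = \sqrt{3275 + 40} = \sqrt{3315}$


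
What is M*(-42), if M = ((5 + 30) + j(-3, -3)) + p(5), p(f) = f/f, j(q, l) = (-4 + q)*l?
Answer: -2394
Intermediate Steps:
j(q, l) = l*(-4 + q)
p(f) = 1
M = 57 (M = ((5 + 30) - 3*(-4 - 3)) + 1 = (35 - 3*(-7)) + 1 = (35 + 21) + 1 = 56 + 1 = 57)
M*(-42) = 57*(-42) = -2394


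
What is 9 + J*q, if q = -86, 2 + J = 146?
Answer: -12375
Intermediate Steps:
J = 144 (J = -2 + 146 = 144)
9 + J*q = 9 + 144*(-86) = 9 - 12384 = -12375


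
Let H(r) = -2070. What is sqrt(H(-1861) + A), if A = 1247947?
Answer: sqrt(1245877) ≈ 1116.2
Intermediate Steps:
sqrt(H(-1861) + A) = sqrt(-2070 + 1247947) = sqrt(1245877)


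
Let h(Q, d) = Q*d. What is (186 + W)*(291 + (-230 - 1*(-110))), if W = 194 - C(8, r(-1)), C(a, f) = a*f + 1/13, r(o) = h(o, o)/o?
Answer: 862353/13 ≈ 66335.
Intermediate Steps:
r(o) = o (r(o) = (o*o)/o = o²/o = o)
C(a, f) = 1/13 + a*f (C(a, f) = a*f + 1/13 = 1/13 + a*f)
W = 2625/13 (W = 194 - (1/13 + 8*(-1)) = 194 - (1/13 - 8) = 194 - 1*(-103/13) = 194 + 103/13 = 2625/13 ≈ 201.92)
(186 + W)*(291 + (-230 - 1*(-110))) = (186 + 2625/13)*(291 + (-230 - 1*(-110))) = 5043*(291 + (-230 + 110))/13 = 5043*(291 - 120)/13 = (5043/13)*171 = 862353/13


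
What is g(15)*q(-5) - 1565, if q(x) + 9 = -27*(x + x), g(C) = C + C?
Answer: 6265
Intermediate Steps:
g(C) = 2*C
q(x) = -9 - 54*x (q(x) = -9 - 27*(x + x) = -9 - 54*x)
g(15)*q(-5) - 1565 = (2*15)*(-9 - 54*(-5)) - 1565 = 30*(-9 + 270) - 1565 = 30*261 - 1565 = 7830 - 1565 = 6265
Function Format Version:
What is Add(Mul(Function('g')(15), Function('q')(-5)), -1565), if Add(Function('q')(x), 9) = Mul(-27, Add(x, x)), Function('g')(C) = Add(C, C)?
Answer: 6265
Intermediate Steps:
Function('g')(C) = Mul(2, C)
Function('q')(x) = Add(-9, Mul(-54, x)) (Function('q')(x) = Add(-9, Mul(-27, Add(x, x))) = Add(-9, Mul(-27, Mul(2, x))) = Add(-9, Mul(-54, x)))
Add(Mul(Function('g')(15), Function('q')(-5)), -1565) = Add(Mul(Mul(2, 15), Add(-9, Mul(-54, -5))), -1565) = Add(Mul(30, Add(-9, 270)), -1565) = Add(Mul(30, 261), -1565) = Add(7830, -1565) = 6265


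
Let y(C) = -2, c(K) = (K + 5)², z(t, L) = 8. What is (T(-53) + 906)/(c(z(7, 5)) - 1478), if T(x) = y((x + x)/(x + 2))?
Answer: -904/1309 ≈ -0.69060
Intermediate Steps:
c(K) = (5 + K)²
T(x) = -2
(T(-53) + 906)/(c(z(7, 5)) - 1478) = (-2 + 906)/((5 + 8)² - 1478) = 904/(13² - 1478) = 904/(169 - 1478) = 904/(-1309) = 904*(-1/1309) = -904/1309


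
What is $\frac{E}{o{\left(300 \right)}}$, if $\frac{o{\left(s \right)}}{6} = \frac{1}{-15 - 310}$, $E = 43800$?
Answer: $-2372500$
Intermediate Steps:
$o{\left(s \right)} = - \frac{6}{325}$ ($o{\left(s \right)} = \frac{6}{-15 - 310} = \frac{6}{-325} = 6 \left(- \frac{1}{325}\right) = - \frac{6}{325}$)
$\frac{E}{o{\left(300 \right)}} = \frac{43800}{- \frac{6}{325}} = 43800 \left(- \frac{325}{6}\right) = -2372500$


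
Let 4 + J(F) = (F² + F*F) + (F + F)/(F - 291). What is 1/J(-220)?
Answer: 511/49463196 ≈ 1.0331e-5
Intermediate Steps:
J(F) = -4 + 2*F² + 2*F/(-291 + F) (J(F) = -4 + ((F² + F*F) + (F + F)/(F - 291)) = -4 + ((F² + F²) + (2*F)/(-291 + F)) = -4 + (2*F² + 2*F/(-291 + F)) = -4 + 2*F² + 2*F/(-291 + F))
1/J(-220) = 1/(2*(582 + (-220)³ - 1*(-220) - 291*(-220)²)/(-291 - 220)) = 1/(2*(582 - 10648000 + 220 - 291*48400)/(-511)) = 1/(2*(-1/511)*(582 - 10648000 + 220 - 14084400)) = 1/(2*(-1/511)*(-24731598)) = 1/(49463196/511) = 511/49463196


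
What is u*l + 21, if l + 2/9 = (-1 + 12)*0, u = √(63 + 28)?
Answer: 21 - 2*√91/9 ≈ 18.880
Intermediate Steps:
u = √91 ≈ 9.5394
l = -2/9 (l = -2/9 + (-1 + 12)*0 = -2/9 + 11*0 = -2/9 + 0 = -2/9 ≈ -0.22222)
u*l + 21 = √91*(-2/9) + 21 = -2*√91/9 + 21 = 21 - 2*√91/9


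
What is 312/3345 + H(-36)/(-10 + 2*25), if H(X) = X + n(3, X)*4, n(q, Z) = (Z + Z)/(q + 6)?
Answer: -3583/2230 ≈ -1.6067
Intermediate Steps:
n(q, Z) = 2*Z/(6 + q) (n(q, Z) = (2*Z)/(6 + q) = 2*Z/(6 + q))
H(X) = 17*X/9 (H(X) = X + (2*X/(6 + 3))*4 = X + (2*X/9)*4 = X + 8*X/9 = 17*X/9)
312/3345 + H(-36)/(-10 + 2*25) = 312/3345 + ((17/9)*(-36))/(-10 + 2*25) = 312*(1/3345) - 68/(-10 + 50) = 104/1115 - 68/40 = 104/1115 - 68*1/40 = 104/1115 - 17/10 = -3583/2230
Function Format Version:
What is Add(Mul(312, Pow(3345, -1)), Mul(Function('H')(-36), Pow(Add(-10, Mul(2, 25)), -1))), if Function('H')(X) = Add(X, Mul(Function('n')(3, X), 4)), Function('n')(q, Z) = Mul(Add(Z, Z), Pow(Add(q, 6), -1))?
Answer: Rational(-3583, 2230) ≈ -1.6067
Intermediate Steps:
Function('n')(q, Z) = Mul(2, Z, Pow(Add(6, q), -1)) (Function('n')(q, Z) = Mul(Mul(2, Z), Pow(Add(6, q), -1)) = Mul(2, Z, Pow(Add(6, q), -1)))
Function('H')(X) = Mul(Rational(17, 9), X) (Function('H')(X) = Add(X, Mul(Mul(2, X, Pow(Add(6, 3), -1)), 4)) = Add(X, Mul(Mul(2, X, Pow(9, -1)), 4)) = Add(X, Mul(Mul(2, X, Rational(1, 9)), 4)) = Add(X, Mul(Mul(Rational(2, 9), X), 4)) = Add(X, Mul(Rational(8, 9), X)) = Mul(Rational(17, 9), X))
Add(Mul(312, Pow(3345, -1)), Mul(Function('H')(-36), Pow(Add(-10, Mul(2, 25)), -1))) = Add(Mul(312, Pow(3345, -1)), Mul(Mul(Rational(17, 9), -36), Pow(Add(-10, Mul(2, 25)), -1))) = Add(Mul(312, Rational(1, 3345)), Mul(-68, Pow(Add(-10, 50), -1))) = Add(Rational(104, 1115), Mul(-68, Pow(40, -1))) = Add(Rational(104, 1115), Mul(-68, Rational(1, 40))) = Add(Rational(104, 1115), Rational(-17, 10)) = Rational(-3583, 2230)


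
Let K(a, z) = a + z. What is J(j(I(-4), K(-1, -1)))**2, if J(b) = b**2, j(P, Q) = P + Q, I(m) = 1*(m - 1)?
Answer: 2401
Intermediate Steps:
I(m) = -1 + m (I(m) = 1*(-1 + m) = -1 + m)
J(j(I(-4), K(-1, -1)))**2 = (((-1 - 4) + (-1 - 1))**2)**2 = ((-5 - 2)**2)**2 = ((-7)**2)**2 = 49**2 = 2401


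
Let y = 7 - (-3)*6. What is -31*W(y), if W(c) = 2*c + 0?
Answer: -1550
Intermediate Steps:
y = 25 (y = 7 - 1*(-18) = 7 + 18 = 25)
W(c) = 2*c
-31*W(y) = -62*25 = -31*50 = -1550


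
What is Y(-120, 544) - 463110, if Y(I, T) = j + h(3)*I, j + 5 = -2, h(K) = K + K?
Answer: -463837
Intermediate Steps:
h(K) = 2*K
j = -7 (j = -5 - 2 = -7)
Y(I, T) = -7 + 6*I (Y(I, T) = -7 + (2*3)*I = -7 + 6*I)
Y(-120, 544) - 463110 = (-7 + 6*(-120)) - 463110 = (-7 - 720) - 463110 = -727 - 463110 = -463837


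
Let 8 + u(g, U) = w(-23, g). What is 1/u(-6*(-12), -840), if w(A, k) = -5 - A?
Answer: ⅒ ≈ 0.10000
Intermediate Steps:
u(g, U) = 10 (u(g, U) = -8 + (-5 - 1*(-23)) = -8 + (-5 + 23) = -8 + 18 = 10)
1/u(-6*(-12), -840) = 1/10 = ⅒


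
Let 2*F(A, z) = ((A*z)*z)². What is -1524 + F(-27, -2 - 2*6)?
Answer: 14001108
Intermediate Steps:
F(A, z) = A²*z⁴/2 (F(A, z) = ((A*z)*z)²/2 = (A*z²)²/2 = (A²*z⁴)/2 = A²*z⁴/2)
-1524 + F(-27, -2 - 2*6) = -1524 + (½)*(-27)²*(-2 - 2*6)⁴ = -1524 + (½)*729*(-2 - 12)⁴ = -1524 + (½)*729*(-14)⁴ = -1524 + (½)*729*38416 = -1524 + 14002632 = 14001108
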